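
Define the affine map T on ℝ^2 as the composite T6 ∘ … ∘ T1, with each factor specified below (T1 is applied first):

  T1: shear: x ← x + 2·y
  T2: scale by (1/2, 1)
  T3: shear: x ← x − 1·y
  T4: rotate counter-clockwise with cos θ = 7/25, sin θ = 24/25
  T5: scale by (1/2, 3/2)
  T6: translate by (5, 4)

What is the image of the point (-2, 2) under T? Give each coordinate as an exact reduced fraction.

T1 shear: x ← x + 2·y: (-2, 2) → (2, 2)
T2 scale by (1/2, 1): (2, 2) → (1, 2)
T3 shear: x ← x − 1·y: (1, 2) → (-1, 2)
T4 rotate counter-clockwise with cos θ = 7/25, sin θ = 24/25: (-1, 2) → (-11/5, -2/5)
T5 scale by (1/2, 3/2): (-11/5, -2/5) → (-11/10, -3/5)
T6 translate by (5, 4): (-11/10, -3/5) → (39/10, 17/5)

T(p) = (39/10, 17/5)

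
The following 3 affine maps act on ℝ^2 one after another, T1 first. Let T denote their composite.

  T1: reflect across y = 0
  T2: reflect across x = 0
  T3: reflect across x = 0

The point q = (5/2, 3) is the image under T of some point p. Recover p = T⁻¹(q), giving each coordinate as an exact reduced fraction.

T1 = [1 0 0; 0 -1 0; 0 0 1]
T2·T1 = [-1 0 0; 0 -1 0; 0 0 1]
T3·…·T1 = [1 0 0; 0 -1 0; 0 0 1]
det M = -1; M⁻¹ = [1 0 0; 0 -1 0; 0 0 1]
M⁻¹ · (5/2, 3)ᵀ = (5/2, -3)ᵀ

p = (5/2, -3)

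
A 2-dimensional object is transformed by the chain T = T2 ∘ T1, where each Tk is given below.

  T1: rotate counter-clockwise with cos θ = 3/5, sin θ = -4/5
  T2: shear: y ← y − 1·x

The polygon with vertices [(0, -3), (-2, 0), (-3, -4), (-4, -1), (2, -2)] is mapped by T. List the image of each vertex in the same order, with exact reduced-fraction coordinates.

image vertices: (-12/5, 3/5), (-6/5, 14/5), (-5, 5), (-16/5, 29/5), (-2/5, -12/5)

T1 rotate counter-clockwise with cos θ = 3/5, sin θ = -4/5: (0, -3) → (-12/5, -9/5); (-2, 0) → (-6/5, 8/5); (-3, -4) → (-5, 0); (-4, -1) → (-16/5, 13/5); (2, -2) → (-2/5, -14/5)
T2 shear: y ← y − 1·x: (-12/5, -9/5) → (-12/5, 3/5); (-6/5, 8/5) → (-6/5, 14/5); (-5, 0) → (-5, 5); (-16/5, 13/5) → (-16/5, 29/5); (-2/5, -14/5) → (-2/5, -12/5)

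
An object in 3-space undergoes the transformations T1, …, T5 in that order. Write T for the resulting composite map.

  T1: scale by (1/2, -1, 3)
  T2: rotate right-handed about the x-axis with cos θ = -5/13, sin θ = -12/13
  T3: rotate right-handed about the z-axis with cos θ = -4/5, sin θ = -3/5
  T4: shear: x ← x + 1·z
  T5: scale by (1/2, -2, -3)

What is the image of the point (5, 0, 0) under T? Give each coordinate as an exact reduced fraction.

T(p) = (-1, 3, 0)

T1 scale by (1/2, -1, 3): (5, 0, 0) → (5/2, 0, 0)
T2 rotate right-handed about the x-axis with cos θ = -5/13, sin θ = -12/13: (5/2, 0, 0) → (5/2, 0, 0)
T3 rotate right-handed about the z-axis with cos θ = -4/5, sin θ = -3/5: (5/2, 0, 0) → (-2, -3/2, 0)
T4 shear: x ← x + 1·z: (-2, -3/2, 0) → (-2, -3/2, 0)
T5 scale by (1/2, -2, -3): (-2, -3/2, 0) → (-1, 3, 0)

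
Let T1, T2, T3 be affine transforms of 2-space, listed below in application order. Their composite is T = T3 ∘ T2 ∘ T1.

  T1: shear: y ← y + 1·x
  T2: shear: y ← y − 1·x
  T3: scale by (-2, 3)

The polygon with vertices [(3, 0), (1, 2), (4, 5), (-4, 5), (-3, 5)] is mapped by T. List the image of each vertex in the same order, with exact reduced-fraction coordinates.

image vertices: (-6, 0), (-2, 6), (-8, 15), (8, 15), (6, 15)

T1 shear: y ← y + 1·x: (3, 0) → (3, 3); (1, 2) → (1, 3); (4, 5) → (4, 9); (-4, 5) → (-4, 1); (-3, 5) → (-3, 2)
T2 shear: y ← y − 1·x: (3, 3) → (3, 0); (1, 3) → (1, 2); (4, 9) → (4, 5); (-4, 1) → (-4, 5); (-3, 2) → (-3, 5)
T3 scale by (-2, 3): (3, 0) → (-6, 0); (1, 2) → (-2, 6); (4, 5) → (-8, 15); (-4, 5) → (8, 15); (-3, 5) → (6, 15)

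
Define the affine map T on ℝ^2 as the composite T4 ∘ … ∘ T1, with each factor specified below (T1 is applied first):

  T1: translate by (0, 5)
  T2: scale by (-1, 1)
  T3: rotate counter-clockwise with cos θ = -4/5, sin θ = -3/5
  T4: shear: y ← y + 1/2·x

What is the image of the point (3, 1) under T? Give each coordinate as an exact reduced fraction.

T(p) = (6, 0)

T1 translate by (0, 5): (3, 1) → (3, 6)
T2 scale by (-1, 1): (3, 6) → (-3, 6)
T3 rotate counter-clockwise with cos θ = -4/5, sin θ = -3/5: (-3, 6) → (6, -3)
T4 shear: y ← y + 1/2·x: (6, -3) → (6, 0)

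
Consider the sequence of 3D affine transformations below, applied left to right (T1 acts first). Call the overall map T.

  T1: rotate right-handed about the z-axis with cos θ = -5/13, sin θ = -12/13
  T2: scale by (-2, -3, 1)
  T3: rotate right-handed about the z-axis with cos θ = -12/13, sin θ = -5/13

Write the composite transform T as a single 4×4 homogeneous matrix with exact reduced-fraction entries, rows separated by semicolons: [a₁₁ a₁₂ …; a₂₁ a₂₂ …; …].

T1 = [-5/13 12/13 0 0; -12/13 -5/13 0 0; 0 0 1 0; 0 0 0 1]
T2·T1 = [10/13 -24/13 0 0; 36/13 15/13 0 0; 0 0 1 0; 0 0 0 1]
T3·…·T1 = [60/169 363/169 0 0; -482/169 -60/169 0 0; 0 0 1 0; 0 0 0 1]

T = [60/169 363/169 0 0; -482/169 -60/169 0 0; 0 0 1 0; 0 0 0 1]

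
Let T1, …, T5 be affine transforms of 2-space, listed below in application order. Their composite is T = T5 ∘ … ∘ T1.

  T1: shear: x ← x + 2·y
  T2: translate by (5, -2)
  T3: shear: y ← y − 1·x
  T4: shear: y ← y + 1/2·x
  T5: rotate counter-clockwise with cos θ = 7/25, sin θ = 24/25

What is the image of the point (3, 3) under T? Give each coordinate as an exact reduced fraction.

T(p) = (242/25, 294/25)

T1 shear: x ← x + 2·y: (3, 3) → (9, 3)
T2 translate by (5, -2): (9, 3) → (14, 1)
T3 shear: y ← y − 1·x: (14, 1) → (14, -13)
T4 shear: y ← y + 1/2·x: (14, -13) → (14, -6)
T5 rotate counter-clockwise with cos θ = 7/25, sin θ = 24/25: (14, -6) → (242/25, 294/25)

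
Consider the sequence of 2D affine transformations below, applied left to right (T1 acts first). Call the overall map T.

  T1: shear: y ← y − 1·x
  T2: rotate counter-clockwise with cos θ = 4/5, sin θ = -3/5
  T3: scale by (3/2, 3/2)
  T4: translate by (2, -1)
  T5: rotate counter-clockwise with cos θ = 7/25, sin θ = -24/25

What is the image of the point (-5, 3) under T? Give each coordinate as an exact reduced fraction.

T1 shear: y ← y − 1·x: (-5, 3) → (-5, 8)
T2 rotate counter-clockwise with cos θ = 4/5, sin θ = -3/5: (-5, 8) → (4/5, 47/5)
T3 scale by (3/2, 3/2): (4/5, 47/5) → (6/5, 141/10)
T4 translate by (2, -1): (6/5, 141/10) → (16/5, 131/10)
T5 rotate counter-clockwise with cos θ = 7/25, sin θ = -24/25: (16/5, 131/10) → (1684/125, 149/250)

T(p) = (1684/125, 149/250)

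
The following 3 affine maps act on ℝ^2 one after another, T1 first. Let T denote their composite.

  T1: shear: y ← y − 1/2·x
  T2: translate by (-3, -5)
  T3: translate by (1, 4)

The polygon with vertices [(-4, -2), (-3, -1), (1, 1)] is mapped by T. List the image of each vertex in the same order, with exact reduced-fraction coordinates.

image vertices: (-6, -1), (-5, -1/2), (-1, -1/2)

T1 shear: y ← y − 1/2·x: (-4, -2) → (-4, 0); (-3, -1) → (-3, 1/2); (1, 1) → (1, 1/2)
T2 translate by (-3, -5): (-4, 0) → (-7, -5); (-3, 1/2) → (-6, -9/2); (1, 1/2) → (-2, -9/2)
T3 translate by (1, 4): (-7, -5) → (-6, -1); (-6, -9/2) → (-5, -1/2); (-2, -9/2) → (-1, -1/2)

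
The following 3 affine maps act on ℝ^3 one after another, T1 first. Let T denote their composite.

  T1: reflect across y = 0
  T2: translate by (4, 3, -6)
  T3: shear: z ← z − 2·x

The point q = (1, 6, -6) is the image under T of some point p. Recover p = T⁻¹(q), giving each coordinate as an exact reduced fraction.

p = (-3, -3, 2)

T1 = [1 0 0 0; 0 -1 0 0; 0 0 1 0; 0 0 0 1]
T2·T1 = [1 0 0 4; 0 -1 0 3; 0 0 1 -6; 0 0 0 1]
T3·…·T1 = [1 0 0 4; 0 -1 0 3; -2 0 1 -14; 0 0 0 1]
det M = -1; M⁻¹ = [1 0 0 -4; 0 -1 0 3; 2 0 1 6; 0 0 0 1]
M⁻¹ · (1, 6, -6)ᵀ = (-3, -3, 2)ᵀ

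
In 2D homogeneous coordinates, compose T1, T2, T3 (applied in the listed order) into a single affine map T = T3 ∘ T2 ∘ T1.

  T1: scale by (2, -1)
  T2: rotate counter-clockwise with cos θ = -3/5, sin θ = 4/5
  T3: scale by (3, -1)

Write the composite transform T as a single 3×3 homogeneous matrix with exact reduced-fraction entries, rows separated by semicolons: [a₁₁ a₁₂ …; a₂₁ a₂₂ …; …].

T = [-18/5 12/5 0; -8/5 -3/5 0; 0 0 1]

T1 = [2 0 0; 0 -1 0; 0 0 1]
T2·T1 = [-6/5 4/5 0; 8/5 3/5 0; 0 0 1]
T3·…·T1 = [-18/5 12/5 0; -8/5 -3/5 0; 0 0 1]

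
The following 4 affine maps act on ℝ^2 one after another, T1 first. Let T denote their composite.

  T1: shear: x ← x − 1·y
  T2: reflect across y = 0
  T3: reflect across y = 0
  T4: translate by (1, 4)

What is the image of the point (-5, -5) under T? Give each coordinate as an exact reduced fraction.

T(p) = (1, -1)

T1 shear: x ← x − 1·y: (-5, -5) → (0, -5)
T2 reflect across y = 0: (0, -5) → (0, 5)
T3 reflect across y = 0: (0, 5) → (0, -5)
T4 translate by (1, 4): (0, -5) → (1, -1)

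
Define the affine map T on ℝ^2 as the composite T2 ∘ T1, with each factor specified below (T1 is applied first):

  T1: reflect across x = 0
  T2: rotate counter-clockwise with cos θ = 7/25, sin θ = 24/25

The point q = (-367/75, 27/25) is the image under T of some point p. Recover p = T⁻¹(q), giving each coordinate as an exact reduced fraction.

p = (1/3, 5)

T1 = [-1 0 0; 0 1 0; 0 0 1]
T2·T1 = [-7/25 -24/25 0; -24/25 7/25 0; 0 0 1]
det M = -1; M⁻¹ = [-7/25 -24/25 0; -24/25 7/25 0; 0 0 1]
M⁻¹ · (-367/75, 27/25)ᵀ = (1/3, 5)ᵀ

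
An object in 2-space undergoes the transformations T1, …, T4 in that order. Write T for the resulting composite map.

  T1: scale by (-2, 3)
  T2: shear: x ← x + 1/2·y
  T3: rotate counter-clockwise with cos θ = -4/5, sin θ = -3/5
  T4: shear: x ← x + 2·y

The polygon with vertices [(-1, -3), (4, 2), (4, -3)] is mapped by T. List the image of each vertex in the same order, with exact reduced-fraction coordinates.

image vertices: (14, 87/10), (4, -9/5), (34, 147/10)

T1 scale by (-2, 3): (-1, -3) → (2, -9); (4, 2) → (-8, 6); (4, -3) → (-8, -9)
T2 shear: x ← x + 1/2·y: (2, -9) → (-5/2, -9); (-8, 6) → (-5, 6); (-8, -9) → (-25/2, -9)
T3 rotate counter-clockwise with cos θ = -4/5, sin θ = -3/5: (-5/2, -9) → (-17/5, 87/10); (-5, 6) → (38/5, -9/5); (-25/2, -9) → (23/5, 147/10)
T4 shear: x ← x + 2·y: (-17/5, 87/10) → (14, 87/10); (38/5, -9/5) → (4, -9/5); (23/5, 147/10) → (34, 147/10)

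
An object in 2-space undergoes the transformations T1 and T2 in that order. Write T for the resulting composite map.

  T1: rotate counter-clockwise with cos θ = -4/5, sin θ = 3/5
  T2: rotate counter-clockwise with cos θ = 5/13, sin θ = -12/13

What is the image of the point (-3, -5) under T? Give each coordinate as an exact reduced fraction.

T1 rotate counter-clockwise with cos θ = -4/5, sin θ = 3/5: (-3, -5) → (27/5, 11/5)
T2 rotate counter-clockwise with cos θ = 5/13, sin θ = -12/13: (27/5, 11/5) → (267/65, -269/65)

T(p) = (267/65, -269/65)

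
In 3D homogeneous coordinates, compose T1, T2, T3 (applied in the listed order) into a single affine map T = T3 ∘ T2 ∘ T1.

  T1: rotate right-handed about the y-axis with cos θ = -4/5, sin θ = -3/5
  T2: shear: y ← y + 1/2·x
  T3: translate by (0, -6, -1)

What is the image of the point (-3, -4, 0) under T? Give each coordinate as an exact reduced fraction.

T1 rotate right-handed about the y-axis with cos θ = -4/5, sin θ = -3/5: (-3, -4, 0) → (12/5, -4, -9/5)
T2 shear: y ← y + 1/2·x: (12/5, -4, -9/5) → (12/5, -14/5, -9/5)
T3 translate by (0, -6, -1): (12/5, -14/5, -9/5) → (12/5, -44/5, -14/5)

T(p) = (12/5, -44/5, -14/5)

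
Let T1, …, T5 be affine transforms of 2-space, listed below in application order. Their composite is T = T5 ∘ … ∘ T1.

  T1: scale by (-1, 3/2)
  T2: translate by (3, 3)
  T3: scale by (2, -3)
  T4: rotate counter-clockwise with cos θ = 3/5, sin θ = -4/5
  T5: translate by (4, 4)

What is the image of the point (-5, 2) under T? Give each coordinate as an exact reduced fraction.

T(p) = (-4/5, -98/5)

T1 scale by (-1, 3/2): (-5, 2) → (5, 3)
T2 translate by (3, 3): (5, 3) → (8, 6)
T3 scale by (2, -3): (8, 6) → (16, -18)
T4 rotate counter-clockwise with cos θ = 3/5, sin θ = -4/5: (16, -18) → (-24/5, -118/5)
T5 translate by (4, 4): (-24/5, -118/5) → (-4/5, -98/5)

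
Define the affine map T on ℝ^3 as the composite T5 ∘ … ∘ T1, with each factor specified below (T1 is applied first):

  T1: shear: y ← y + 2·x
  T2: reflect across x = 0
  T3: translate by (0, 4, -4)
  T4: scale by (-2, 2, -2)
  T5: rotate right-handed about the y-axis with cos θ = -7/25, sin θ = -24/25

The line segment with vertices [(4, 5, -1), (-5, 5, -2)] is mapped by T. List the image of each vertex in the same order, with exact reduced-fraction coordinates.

image vertices: (-296/25, 34, 122/25), (-218/25, -2, -324/25)

T1 shear: y ← y + 2·x: (4, 5, -1) → (4, 13, -1); (-5, 5, -2) → (-5, -5, -2)
T2 reflect across x = 0: (4, 13, -1) → (-4, 13, -1); (-5, -5, -2) → (5, -5, -2)
T3 translate by (0, 4, -4): (-4, 13, -1) → (-4, 17, -5); (5, -5, -2) → (5, -1, -6)
T4 scale by (-2, 2, -2): (-4, 17, -5) → (8, 34, 10); (5, -1, -6) → (-10, -2, 12)
T5 rotate right-handed about the y-axis with cos θ = -7/25, sin θ = -24/25: (8, 34, 10) → (-296/25, 34, 122/25); (-10, -2, 12) → (-218/25, -2, -324/25)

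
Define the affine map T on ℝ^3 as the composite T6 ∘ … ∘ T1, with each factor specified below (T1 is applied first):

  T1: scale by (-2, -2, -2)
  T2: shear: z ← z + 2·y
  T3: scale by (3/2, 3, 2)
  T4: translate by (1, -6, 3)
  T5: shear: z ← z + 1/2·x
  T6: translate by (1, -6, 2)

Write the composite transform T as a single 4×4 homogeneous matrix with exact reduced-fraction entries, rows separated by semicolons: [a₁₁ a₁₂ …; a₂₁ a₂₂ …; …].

T = [-3 0 0 2; 0 -6 0 -12; -3/2 -8 -4 11/2; 0 0 0 1]

T1 = [-2 0 0 0; 0 -2 0 0; 0 0 -2 0; 0 0 0 1]
T2·T1 = [-2 0 0 0; 0 -2 0 0; 0 -4 -2 0; 0 0 0 1]
T3·…·T1 = [-3 0 0 0; 0 -6 0 0; 0 -8 -4 0; 0 0 0 1]
T4·…·T1 = [-3 0 0 1; 0 -6 0 -6; 0 -8 -4 3; 0 0 0 1]
T5·…·T1 = [-3 0 0 1; 0 -6 0 -6; -3/2 -8 -4 7/2; 0 0 0 1]
T6·…·T1 = [-3 0 0 2; 0 -6 0 -12; -3/2 -8 -4 11/2; 0 0 0 1]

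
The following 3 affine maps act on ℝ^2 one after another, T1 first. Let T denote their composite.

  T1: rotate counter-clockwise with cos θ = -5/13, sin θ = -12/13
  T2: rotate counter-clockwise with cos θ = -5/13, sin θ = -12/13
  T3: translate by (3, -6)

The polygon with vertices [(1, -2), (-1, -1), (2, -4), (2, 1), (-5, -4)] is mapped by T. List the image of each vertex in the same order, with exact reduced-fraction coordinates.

T1 rotate counter-clockwise with cos θ = -5/13, sin θ = -12/13: (1, -2) → (-29/13, -2/13); (-1, -1) → (-7/13, 17/13); (2, -4) → (-58/13, -4/13); (2, 1) → (2/13, -29/13); (-5, -4) → (-23/13, 80/13)
T2 rotate counter-clockwise with cos θ = -5/13, sin θ = -12/13: (-29/13, -2/13) → (121/169, 358/169); (-7/13, 17/13) → (239/169, -1/169); (-58/13, -4/13) → (242/169, 716/169); (2/13, -29/13) → (-358/169, 121/169); (-23/13, 80/13) → (1075/169, -124/169)
T3 translate by (3, -6): (121/169, 358/169) → (628/169, -656/169); (239/169, -1/169) → (746/169, -1015/169); (242/169, 716/169) → (749/169, -298/169); (-358/169, 121/169) → (149/169, -893/169); (1075/169, -124/169) → (1582/169, -1138/169)

image vertices: (628/169, -656/169), (746/169, -1015/169), (749/169, -298/169), (149/169, -893/169), (1582/169, -1138/169)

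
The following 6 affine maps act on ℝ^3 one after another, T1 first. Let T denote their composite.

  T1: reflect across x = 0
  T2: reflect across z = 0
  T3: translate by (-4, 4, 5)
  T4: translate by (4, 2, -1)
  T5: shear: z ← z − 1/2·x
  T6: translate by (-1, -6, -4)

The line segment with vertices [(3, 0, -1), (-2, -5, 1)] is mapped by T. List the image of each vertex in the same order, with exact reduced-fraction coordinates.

T1 reflect across x = 0: (3, 0, -1) → (-3, 0, -1); (-2, -5, 1) → (2, -5, 1)
T2 reflect across z = 0: (-3, 0, -1) → (-3, 0, 1); (2, -5, 1) → (2, -5, -1)
T3 translate by (-4, 4, 5): (-3, 0, 1) → (-7, 4, 6); (2, -5, -1) → (-2, -1, 4)
T4 translate by (4, 2, -1): (-7, 4, 6) → (-3, 6, 5); (-2, -1, 4) → (2, 1, 3)
T5 shear: z ← z − 1/2·x: (-3, 6, 5) → (-3, 6, 13/2); (2, 1, 3) → (2, 1, 2)
T6 translate by (-1, -6, -4): (-3, 6, 13/2) → (-4, 0, 5/2); (2, 1, 2) → (1, -5, -2)

image vertices: (-4, 0, 5/2), (1, -5, -2)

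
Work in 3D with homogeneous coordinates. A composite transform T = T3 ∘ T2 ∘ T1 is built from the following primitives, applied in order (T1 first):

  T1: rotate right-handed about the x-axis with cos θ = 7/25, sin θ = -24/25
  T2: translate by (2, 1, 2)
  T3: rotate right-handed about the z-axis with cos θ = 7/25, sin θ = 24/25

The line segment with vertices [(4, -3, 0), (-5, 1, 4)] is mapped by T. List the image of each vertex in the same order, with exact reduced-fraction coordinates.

T1 rotate right-handed about the x-axis with cos θ = 7/25, sin θ = -24/25: (4, -3, 0) → (4, -21/25, 72/25); (-5, 1, 4) → (-5, 103/25, 4/25)
T2 translate by (2, 1, 2): (4, -21/25, 72/25) → (6, 4/25, 122/25); (-5, 103/25, 4/25) → (-3, 128/25, 54/25)
T3 rotate right-handed about the z-axis with cos θ = 7/25, sin θ = 24/25: (6, 4/25, 122/25) → (954/625, 3628/625, 122/25); (-3, 128/25, 54/25) → (-3597/625, -904/625, 54/25)

image vertices: (954/625, 3628/625, 122/25), (-3597/625, -904/625, 54/25)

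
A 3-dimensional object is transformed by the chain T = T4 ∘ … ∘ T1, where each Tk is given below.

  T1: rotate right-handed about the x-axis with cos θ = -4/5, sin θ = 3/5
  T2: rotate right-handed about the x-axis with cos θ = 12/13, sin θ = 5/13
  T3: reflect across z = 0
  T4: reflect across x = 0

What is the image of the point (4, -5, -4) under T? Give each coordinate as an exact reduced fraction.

T(p) = (-4, 379/65, -172/65)

T1 rotate right-handed about the x-axis with cos θ = -4/5, sin θ = 3/5: (4, -5, -4) → (4, 32/5, 1/5)
T2 rotate right-handed about the x-axis with cos θ = 12/13, sin θ = 5/13: (4, 32/5, 1/5) → (4, 379/65, 172/65)
T3 reflect across z = 0: (4, 379/65, 172/65) → (4, 379/65, -172/65)
T4 reflect across x = 0: (4, 379/65, -172/65) → (-4, 379/65, -172/65)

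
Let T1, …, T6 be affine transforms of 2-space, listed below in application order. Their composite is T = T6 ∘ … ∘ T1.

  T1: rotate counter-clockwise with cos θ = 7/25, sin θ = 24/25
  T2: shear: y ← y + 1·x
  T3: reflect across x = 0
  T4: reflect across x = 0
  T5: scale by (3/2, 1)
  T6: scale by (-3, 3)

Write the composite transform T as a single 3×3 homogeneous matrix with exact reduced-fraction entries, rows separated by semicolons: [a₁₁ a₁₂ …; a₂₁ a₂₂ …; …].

T1 = [7/25 -24/25 0; 24/25 7/25 0; 0 0 1]
T2·T1 = [7/25 -24/25 0; 31/25 -17/25 0; 0 0 1]
T3·…·T1 = [-7/25 24/25 0; 31/25 -17/25 0; 0 0 1]
T4·…·T1 = [7/25 -24/25 0; 31/25 -17/25 0; 0 0 1]
T5·…·T1 = [21/50 -36/25 0; 31/25 -17/25 0; 0 0 1]
T6·…·T1 = [-63/50 108/25 0; 93/25 -51/25 0; 0 0 1]

T = [-63/50 108/25 0; 93/25 -51/25 0; 0 0 1]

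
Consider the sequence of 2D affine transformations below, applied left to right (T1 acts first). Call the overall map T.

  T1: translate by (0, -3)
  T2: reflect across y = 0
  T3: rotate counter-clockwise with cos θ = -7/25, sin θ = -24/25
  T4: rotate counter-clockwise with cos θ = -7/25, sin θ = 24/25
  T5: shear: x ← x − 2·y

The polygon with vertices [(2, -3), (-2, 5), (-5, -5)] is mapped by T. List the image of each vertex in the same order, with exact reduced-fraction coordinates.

image vertices: (-10, 6), (2, -2), (-21, 8)

T1 translate by (0, -3): (2, -3) → (2, -6); (-2, 5) → (-2, 2); (-5, -5) → (-5, -8)
T2 reflect across y = 0: (2, -6) → (2, 6); (-2, 2) → (-2, -2); (-5, -8) → (-5, 8)
T3 rotate counter-clockwise with cos θ = -7/25, sin θ = -24/25: (2, 6) → (26/5, -18/5); (-2, -2) → (-34/25, 62/25); (-5, 8) → (227/25, 64/25)
T4 rotate counter-clockwise with cos θ = -7/25, sin θ = 24/25: (26/5, -18/5) → (2, 6); (-34/25, 62/25) → (-2, -2); (227/25, 64/25) → (-5, 8)
T5 shear: x ← x − 2·y: (2, 6) → (-10, 6); (-2, -2) → (2, -2); (-5, 8) → (-21, 8)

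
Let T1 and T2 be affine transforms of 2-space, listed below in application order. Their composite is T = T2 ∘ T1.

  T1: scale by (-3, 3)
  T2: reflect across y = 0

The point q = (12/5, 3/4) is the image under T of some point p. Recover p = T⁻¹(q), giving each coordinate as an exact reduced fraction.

p = (-4/5, -1/4)

T1 = [-3 0 0; 0 3 0; 0 0 1]
T2·T1 = [-3 0 0; 0 -3 0; 0 0 1]
det M = 9; M⁻¹ = [-1/3 0 0; 0 -1/3 0; 0 0 1]
M⁻¹ · (12/5, 3/4)ᵀ = (-4/5, -1/4)ᵀ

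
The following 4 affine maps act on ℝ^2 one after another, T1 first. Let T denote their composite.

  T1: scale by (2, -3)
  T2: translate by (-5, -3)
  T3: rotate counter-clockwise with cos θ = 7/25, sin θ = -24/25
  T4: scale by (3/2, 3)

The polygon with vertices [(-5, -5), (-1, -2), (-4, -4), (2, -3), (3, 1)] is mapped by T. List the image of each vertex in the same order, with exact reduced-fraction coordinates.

T1 scale by (2, -3): (-5, -5) → (-10, 15); (-1, -2) → (-2, 6); (-4, -4) → (-8, 12); (2, -3) → (4, 9); (3, 1) → (6, -3)
T2 translate by (-5, -3): (-10, 15) → (-15, 12); (-2, 6) → (-7, 3); (-8, 12) → (-13, 9); (4, 9) → (-1, 6); (6, -3) → (1, -6)
T3 rotate counter-clockwise with cos θ = 7/25, sin θ = -24/25: (-15, 12) → (183/25, 444/25); (-7, 3) → (23/25, 189/25); (-13, 9) → (5, 15); (-1, 6) → (137/25, 66/25); (1, -6) → (-137/25, -66/25)
T4 scale by (3/2, 3): (183/25, 444/25) → (549/50, 1332/25); (23/25, 189/25) → (69/50, 567/25); (5, 15) → (15/2, 45); (137/25, 66/25) → (411/50, 198/25); (-137/25, -66/25) → (-411/50, -198/25)

image vertices: (549/50, 1332/25), (69/50, 567/25), (15/2, 45), (411/50, 198/25), (-411/50, -198/25)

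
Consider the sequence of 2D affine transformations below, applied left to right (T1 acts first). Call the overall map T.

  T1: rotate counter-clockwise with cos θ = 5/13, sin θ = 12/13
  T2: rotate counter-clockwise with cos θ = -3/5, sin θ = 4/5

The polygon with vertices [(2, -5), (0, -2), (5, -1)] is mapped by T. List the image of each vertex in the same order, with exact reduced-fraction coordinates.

image vertices: (-206/65, 283/65), (-32/65, 126/65), (-331/65, -17/65)

T1 rotate counter-clockwise with cos θ = 5/13, sin θ = 12/13: (2, -5) → (70/13, -1/13); (0, -2) → (24/13, -10/13); (5, -1) → (37/13, 55/13)
T2 rotate counter-clockwise with cos θ = -3/5, sin θ = 4/5: (70/13, -1/13) → (-206/65, 283/65); (24/13, -10/13) → (-32/65, 126/65); (37/13, 55/13) → (-331/65, -17/65)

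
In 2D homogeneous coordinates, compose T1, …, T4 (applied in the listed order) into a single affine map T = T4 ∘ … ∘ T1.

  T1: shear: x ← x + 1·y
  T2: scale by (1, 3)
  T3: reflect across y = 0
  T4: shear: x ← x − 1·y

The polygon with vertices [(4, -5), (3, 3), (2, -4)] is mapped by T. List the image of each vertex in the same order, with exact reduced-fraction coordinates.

image vertices: (-16, 15), (15, -9), (-14, 12)

T1 shear: x ← x + 1·y: (4, -5) → (-1, -5); (3, 3) → (6, 3); (2, -4) → (-2, -4)
T2 scale by (1, 3): (-1, -5) → (-1, -15); (6, 3) → (6, 9); (-2, -4) → (-2, -12)
T3 reflect across y = 0: (-1, -15) → (-1, 15); (6, 9) → (6, -9); (-2, -12) → (-2, 12)
T4 shear: x ← x − 1·y: (-1, 15) → (-16, 15); (6, -9) → (15, -9); (-2, 12) → (-14, 12)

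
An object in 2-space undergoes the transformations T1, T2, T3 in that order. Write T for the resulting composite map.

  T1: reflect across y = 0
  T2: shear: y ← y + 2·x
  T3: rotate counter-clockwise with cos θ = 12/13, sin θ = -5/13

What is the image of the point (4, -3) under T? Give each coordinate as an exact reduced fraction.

T(p) = (103/13, 112/13)

T1 reflect across y = 0: (4, -3) → (4, 3)
T2 shear: y ← y + 2·x: (4, 3) → (4, 11)
T3 rotate counter-clockwise with cos θ = 12/13, sin θ = -5/13: (4, 11) → (103/13, 112/13)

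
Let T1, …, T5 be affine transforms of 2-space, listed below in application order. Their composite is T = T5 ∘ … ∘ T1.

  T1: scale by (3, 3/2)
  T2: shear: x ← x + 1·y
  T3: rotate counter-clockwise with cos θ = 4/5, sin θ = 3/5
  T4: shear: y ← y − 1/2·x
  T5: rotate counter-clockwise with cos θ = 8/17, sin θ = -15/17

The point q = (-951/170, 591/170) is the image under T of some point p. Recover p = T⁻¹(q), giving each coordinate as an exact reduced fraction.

p = (-9/4, -1)

T1 = [3 0 0; 0 3/2 0; 0 0 1]
T2·T1 = [3 3/2 0; 0 3/2 0; 0 0 1]
T3·…·T1 = [12/5 3/10 0; 9/5 21/10 0; 0 0 1]
T4·…·T1 = [12/5 3/10 0; 3/5 39/20 0; 0 0 1]
T5·…·T1 = [141/85 633/340 0; -156/85 111/170 0; 0 0 1]
det M = 9/2; M⁻¹ = [37/255 -211/510 0; 104/255 94/255 0; 0 0 1]
M⁻¹ · (-951/170, 591/170)ᵀ = (-9/4, -1)ᵀ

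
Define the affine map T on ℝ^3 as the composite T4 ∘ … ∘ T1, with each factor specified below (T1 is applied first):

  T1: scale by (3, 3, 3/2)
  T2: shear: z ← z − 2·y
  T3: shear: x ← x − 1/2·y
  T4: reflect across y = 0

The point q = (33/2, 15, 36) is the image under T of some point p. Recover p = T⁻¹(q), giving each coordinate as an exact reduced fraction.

p = (3, -5, 4)

T1 = [3 0 0 0; 0 3 0 0; 0 0 3/2 0; 0 0 0 1]
T2·T1 = [3 0 0 0; 0 3 0 0; 0 -6 3/2 0; 0 0 0 1]
T3·…·T1 = [3 -3/2 0 0; 0 3 0 0; 0 -6 3/2 0; 0 0 0 1]
T4·…·T1 = [3 -3/2 0 0; 0 -3 0 0; 0 -6 3/2 0; 0 0 0 1]
det M = -27/2; M⁻¹ = [1/3 -1/6 0 0; 0 -1/3 0 0; 0 -4/3 2/3 0; 0 0 0 1]
M⁻¹ · (33/2, 15, 36)ᵀ = (3, -5, 4)ᵀ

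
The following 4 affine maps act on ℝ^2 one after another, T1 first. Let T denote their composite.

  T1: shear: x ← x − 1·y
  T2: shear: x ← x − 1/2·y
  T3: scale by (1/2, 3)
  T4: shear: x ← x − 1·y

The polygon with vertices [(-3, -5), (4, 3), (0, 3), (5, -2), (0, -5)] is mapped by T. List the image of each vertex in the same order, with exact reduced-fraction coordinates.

T1 shear: x ← x − 1·y: (-3, -5) → (2, -5); (4, 3) → (1, 3); (0, 3) → (-3, 3); (5, -2) → (7, -2); (0, -5) → (5, -5)
T2 shear: x ← x − 1/2·y: (2, -5) → (9/2, -5); (1, 3) → (-1/2, 3); (-3, 3) → (-9/2, 3); (7, -2) → (8, -2); (5, -5) → (15/2, -5)
T3 scale by (1/2, 3): (9/2, -5) → (9/4, -15); (-1/2, 3) → (-1/4, 9); (-9/2, 3) → (-9/4, 9); (8, -2) → (4, -6); (15/2, -5) → (15/4, -15)
T4 shear: x ← x − 1·y: (9/4, -15) → (69/4, -15); (-1/4, 9) → (-37/4, 9); (-9/4, 9) → (-45/4, 9); (4, -6) → (10, -6); (15/4, -15) → (75/4, -15)

image vertices: (69/4, -15), (-37/4, 9), (-45/4, 9), (10, -6), (75/4, -15)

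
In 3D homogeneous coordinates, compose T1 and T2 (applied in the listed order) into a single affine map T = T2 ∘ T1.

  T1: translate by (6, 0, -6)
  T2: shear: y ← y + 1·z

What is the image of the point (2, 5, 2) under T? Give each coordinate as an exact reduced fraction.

T1 translate by (6, 0, -6): (2, 5, 2) → (8, 5, -4)
T2 shear: y ← y + 1·z: (8, 5, -4) → (8, 1, -4)

T(p) = (8, 1, -4)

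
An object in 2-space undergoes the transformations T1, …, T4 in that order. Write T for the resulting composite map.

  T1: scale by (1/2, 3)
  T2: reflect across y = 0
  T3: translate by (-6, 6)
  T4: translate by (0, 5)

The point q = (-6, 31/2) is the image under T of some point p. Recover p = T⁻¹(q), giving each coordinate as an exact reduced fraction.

p = (0, -3/2)

T1 = [1/2 0 0; 0 3 0; 0 0 1]
T2·T1 = [1/2 0 0; 0 -3 0; 0 0 1]
T3·…·T1 = [1/2 0 -6; 0 -3 6; 0 0 1]
T4·…·T1 = [1/2 0 -6; 0 -3 11; 0 0 1]
det M = -3/2; M⁻¹ = [2 0 12; 0 -1/3 11/3; 0 0 1]
M⁻¹ · (-6, 31/2)ᵀ = (0, -3/2)ᵀ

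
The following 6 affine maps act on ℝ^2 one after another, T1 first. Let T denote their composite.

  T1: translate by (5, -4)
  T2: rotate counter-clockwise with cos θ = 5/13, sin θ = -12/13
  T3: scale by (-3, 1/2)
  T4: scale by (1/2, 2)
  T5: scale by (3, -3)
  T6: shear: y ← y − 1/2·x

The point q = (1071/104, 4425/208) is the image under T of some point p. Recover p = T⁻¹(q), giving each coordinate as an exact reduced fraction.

p = (9/4, -3/2)

T1 = [1 0 5; 0 1 -4; 0 0 1]
T2·T1 = [5/13 12/13 -23/13; -12/13 5/13 -80/13; 0 0 1]
T3·…·T1 = [-15/13 -36/13 69/13; -6/13 5/26 -40/13; 0 0 1]
T4·…·T1 = [-15/26 -18/13 69/26; -12/13 5/13 -80/13; 0 0 1]
T5·…·T1 = [-45/26 -54/13 207/26; 36/13 -15/13 240/13; 0 0 1]
T6·…·T1 = [-45/26 -54/13 207/26; 189/52 12/13 753/52; 0 0 1]
det M = 27/2; M⁻¹ = [8/117 4/13 -5; -7/26 -5/39 4; 0 0 1]
M⁻¹ · (1071/104, 4425/208)ᵀ = (9/4, -3/2)ᵀ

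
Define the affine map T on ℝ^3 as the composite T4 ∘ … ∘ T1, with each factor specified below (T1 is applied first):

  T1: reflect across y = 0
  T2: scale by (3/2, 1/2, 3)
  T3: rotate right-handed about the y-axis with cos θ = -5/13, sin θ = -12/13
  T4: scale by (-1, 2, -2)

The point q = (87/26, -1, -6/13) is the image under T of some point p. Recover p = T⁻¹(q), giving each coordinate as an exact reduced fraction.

p = (1, 1, 1)

T1 = [1 0 0 0; 0 -1 0 0; 0 0 1 0; 0 0 0 1]
T2·T1 = [3/2 0 0 0; 0 -1/2 0 0; 0 0 3 0; 0 0 0 1]
T3·…·T1 = [-15/26 0 -36/13 0; 0 -1/2 0 0; 18/13 0 -15/13 0; 0 0 0 1]
T4·…·T1 = [15/26 0 36/13 0; 0 -1 0 0; -36/13 0 30/13 0; 0 0 0 1]
det M = -9; M⁻¹ = [10/39 0 -4/13 0; 0 -1 0 0; 4/13 0 5/78 0; 0 0 0 1]
M⁻¹ · (87/26, -1, -6/13)ᵀ = (1, 1, 1)ᵀ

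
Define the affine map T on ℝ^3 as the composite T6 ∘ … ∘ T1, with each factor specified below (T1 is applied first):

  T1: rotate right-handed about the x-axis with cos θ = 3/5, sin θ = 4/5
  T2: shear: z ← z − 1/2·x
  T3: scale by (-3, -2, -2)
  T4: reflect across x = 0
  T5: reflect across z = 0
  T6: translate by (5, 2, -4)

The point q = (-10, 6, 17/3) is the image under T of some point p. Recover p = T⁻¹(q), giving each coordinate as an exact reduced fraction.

T1 = [1 0 0 0; 0 3/5 -4/5 0; 0 4/5 3/5 0; 0 0 0 1]
T2·T1 = [1 0 0 0; 0 3/5 -4/5 0; -1/2 4/5 3/5 0; 0 0 0 1]
T3·…·T1 = [-3 0 0 0; 0 -6/5 8/5 0; 1 -8/5 -6/5 0; 0 0 0 1]
T4·…·T1 = [3 0 0 0; 0 -6/5 8/5 0; 1 -8/5 -6/5 0; 0 0 0 1]
T5·…·T1 = [3 0 0 0; 0 -6/5 8/5 0; -1 8/5 6/5 0; 0 0 0 1]
T6·…·T1 = [3 0 0 5; 0 -6/5 8/5 2; -1 8/5 6/5 -4; 0 0 0 1]
det M = -12; M⁻¹ = [1/3 0 0 -5/3; 2/15 -3/10 2/5 23/15; 1/10 2/5 3/10 -1/10; 0 0 0 1]
M⁻¹ · (-10, 6, 17/3)ᵀ = (-5, 2/3, 3)ᵀ

p = (-5, 2/3, 3)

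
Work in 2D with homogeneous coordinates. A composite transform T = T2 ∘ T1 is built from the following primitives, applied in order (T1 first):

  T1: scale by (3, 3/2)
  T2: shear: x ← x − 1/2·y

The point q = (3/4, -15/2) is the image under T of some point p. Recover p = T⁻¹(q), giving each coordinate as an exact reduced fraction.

T1 = [3 0 0; 0 3/2 0; 0 0 1]
T2·T1 = [3 -3/4 0; 0 3/2 0; 0 0 1]
det M = 9/2; M⁻¹ = [1/3 1/6 0; 0 2/3 0; 0 0 1]
M⁻¹ · (3/4, -15/2)ᵀ = (-1, -5)ᵀ

p = (-1, -5)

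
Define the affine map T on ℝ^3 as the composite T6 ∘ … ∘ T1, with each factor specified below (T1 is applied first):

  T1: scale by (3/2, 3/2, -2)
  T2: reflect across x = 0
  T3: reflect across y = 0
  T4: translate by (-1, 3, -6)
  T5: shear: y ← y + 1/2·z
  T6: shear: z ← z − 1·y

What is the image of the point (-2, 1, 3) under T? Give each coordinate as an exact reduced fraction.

T1 scale by (3/2, 3/2, -2): (-2, 1, 3) → (-3, 3/2, -6)
T2 reflect across x = 0: (-3, 3/2, -6) → (3, 3/2, -6)
T3 reflect across y = 0: (3, 3/2, -6) → (3, -3/2, -6)
T4 translate by (-1, 3, -6): (3, -3/2, -6) → (2, 3/2, -12)
T5 shear: y ← y + 1/2·z: (2, 3/2, -12) → (2, -9/2, -12)
T6 shear: z ← z − 1·y: (2, -9/2, -12) → (2, -9/2, -15/2)

T(p) = (2, -9/2, -15/2)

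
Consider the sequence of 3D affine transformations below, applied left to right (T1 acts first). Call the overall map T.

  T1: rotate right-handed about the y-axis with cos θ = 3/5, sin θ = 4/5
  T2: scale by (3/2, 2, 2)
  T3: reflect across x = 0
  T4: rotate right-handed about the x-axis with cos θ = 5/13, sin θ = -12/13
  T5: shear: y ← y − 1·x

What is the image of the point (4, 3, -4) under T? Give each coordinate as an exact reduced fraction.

T(p) = (6/5, -120/13, -128/13)

T1 rotate right-handed about the y-axis with cos θ = 3/5, sin θ = 4/5: (4, 3, -4) → (-4/5, 3, -28/5)
T2 scale by (3/2, 2, 2): (-4/5, 3, -28/5) → (-6/5, 6, -56/5)
T3 reflect across x = 0: (-6/5, 6, -56/5) → (6/5, 6, -56/5)
T4 rotate right-handed about the x-axis with cos θ = 5/13, sin θ = -12/13: (6/5, 6, -56/5) → (6/5, -522/65, -128/13)
T5 shear: y ← y − 1·x: (6/5, -522/65, -128/13) → (6/5, -120/13, -128/13)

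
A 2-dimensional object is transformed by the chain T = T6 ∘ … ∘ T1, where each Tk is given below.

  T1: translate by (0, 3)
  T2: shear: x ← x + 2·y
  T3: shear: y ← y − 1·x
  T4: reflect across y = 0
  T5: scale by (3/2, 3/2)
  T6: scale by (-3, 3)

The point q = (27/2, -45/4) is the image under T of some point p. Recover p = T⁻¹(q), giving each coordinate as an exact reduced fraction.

T1 = [1 0 0; 0 1 3; 0 0 1]
T2·T1 = [1 2 6; 0 1 3; 0 0 1]
T3·…·T1 = [1 2 6; -1 -1 -3; 0 0 1]
T4·…·T1 = [1 2 6; 1 1 3; 0 0 1]
T5·…·T1 = [3/2 3 9; 3/2 3/2 9/2; 0 0 1]
T6·…·T1 = [-9/2 -9 -27; 9/2 9/2 27/2; 0 0 1]
det M = 81/4; M⁻¹ = [2/9 4/9 0; -2/9 -2/9 -3; 0 0 1]
M⁻¹ · (27/2, -45/4)ᵀ = (-2, -7/2)ᵀ

p = (-2, -7/2)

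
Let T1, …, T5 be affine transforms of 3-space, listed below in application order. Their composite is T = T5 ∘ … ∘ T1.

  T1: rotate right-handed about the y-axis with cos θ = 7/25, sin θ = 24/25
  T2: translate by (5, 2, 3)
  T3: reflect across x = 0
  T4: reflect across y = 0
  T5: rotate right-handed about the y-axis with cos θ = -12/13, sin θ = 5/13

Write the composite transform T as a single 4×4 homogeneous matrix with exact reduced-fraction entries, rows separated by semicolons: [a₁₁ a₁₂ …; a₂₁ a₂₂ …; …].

T = [-36/325 0 323/325 75/13; 0 -1 0 -2; 323/325 0 36/325 -11/13; 0 0 0 1]

T1 = [7/25 0 24/25 0; 0 1 0 0; -24/25 0 7/25 0; 0 0 0 1]
T2·T1 = [7/25 0 24/25 5; 0 1 0 2; -24/25 0 7/25 3; 0 0 0 1]
T3·…·T1 = [-7/25 0 -24/25 -5; 0 1 0 2; -24/25 0 7/25 3; 0 0 0 1]
T4·…·T1 = [-7/25 0 -24/25 -5; 0 -1 0 -2; -24/25 0 7/25 3; 0 0 0 1]
T5·…·T1 = [-36/325 0 323/325 75/13; 0 -1 0 -2; 323/325 0 36/325 -11/13; 0 0 0 1]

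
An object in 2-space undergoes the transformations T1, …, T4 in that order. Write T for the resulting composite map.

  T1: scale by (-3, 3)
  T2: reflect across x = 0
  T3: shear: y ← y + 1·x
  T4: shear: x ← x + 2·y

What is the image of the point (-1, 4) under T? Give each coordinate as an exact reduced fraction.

T(p) = (15, 9)

T1 scale by (-3, 3): (-1, 4) → (3, 12)
T2 reflect across x = 0: (3, 12) → (-3, 12)
T3 shear: y ← y + 1·x: (-3, 12) → (-3, 9)
T4 shear: x ← x + 2·y: (-3, 9) → (15, 9)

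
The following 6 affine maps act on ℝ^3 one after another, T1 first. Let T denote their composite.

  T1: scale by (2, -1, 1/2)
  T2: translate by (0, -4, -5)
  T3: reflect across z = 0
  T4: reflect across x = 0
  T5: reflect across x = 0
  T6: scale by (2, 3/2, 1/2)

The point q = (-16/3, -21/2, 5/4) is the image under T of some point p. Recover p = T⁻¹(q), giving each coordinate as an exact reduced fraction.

p = (-4/3, 3, 5)

T1 = [2 0 0 0; 0 -1 0 0; 0 0 1/2 0; 0 0 0 1]
T2·T1 = [2 0 0 0; 0 -1 0 -4; 0 0 1/2 -5; 0 0 0 1]
T3·…·T1 = [2 0 0 0; 0 -1 0 -4; 0 0 -1/2 5; 0 0 0 1]
T4·…·T1 = [-2 0 0 0; 0 -1 0 -4; 0 0 -1/2 5; 0 0 0 1]
T5·…·T1 = [2 0 0 0; 0 -1 0 -4; 0 0 -1/2 5; 0 0 0 1]
T6·…·T1 = [4 0 0 0; 0 -3/2 0 -6; 0 0 -1/4 5/2; 0 0 0 1]
det M = 3/2; M⁻¹ = [1/4 0 0 0; 0 -2/3 0 -4; 0 0 -4 10; 0 0 0 1]
M⁻¹ · (-16/3, -21/2, 5/4)ᵀ = (-4/3, 3, 5)ᵀ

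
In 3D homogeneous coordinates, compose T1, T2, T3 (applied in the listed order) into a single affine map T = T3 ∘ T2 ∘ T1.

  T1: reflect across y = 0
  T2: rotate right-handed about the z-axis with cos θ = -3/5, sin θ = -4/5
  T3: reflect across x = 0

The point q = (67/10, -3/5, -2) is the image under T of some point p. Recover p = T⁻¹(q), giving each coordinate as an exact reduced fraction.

T1 = [1 0 0 0; 0 -1 0 0; 0 0 1 0; 0 0 0 1]
T2·T1 = [-3/5 -4/5 0 0; -4/5 3/5 0 0; 0 0 1 0; 0 0 0 1]
T3·…·T1 = [3/5 4/5 0 0; -4/5 3/5 0 0; 0 0 1 0; 0 0 0 1]
det M = 1; M⁻¹ = [3/5 -4/5 0 0; 4/5 3/5 0 0; 0 0 1 0; 0 0 0 1]
M⁻¹ · (67/10, -3/5, -2)ᵀ = (9/2, 5, -2)ᵀ

p = (9/2, 5, -2)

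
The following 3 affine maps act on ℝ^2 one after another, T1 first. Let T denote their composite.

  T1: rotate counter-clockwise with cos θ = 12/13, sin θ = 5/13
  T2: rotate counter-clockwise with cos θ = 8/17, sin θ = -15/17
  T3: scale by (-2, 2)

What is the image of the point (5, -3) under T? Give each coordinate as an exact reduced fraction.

T1 rotate counter-clockwise with cos θ = 12/13, sin θ = 5/13: (5, -3) → (75/13, -11/13)
T2 rotate counter-clockwise with cos θ = 8/17, sin θ = -15/17: (75/13, -11/13) → (435/221, -1213/221)
T3 scale by (-2, 2): (435/221, -1213/221) → (-870/221, -2426/221)

T(p) = (-870/221, -2426/221)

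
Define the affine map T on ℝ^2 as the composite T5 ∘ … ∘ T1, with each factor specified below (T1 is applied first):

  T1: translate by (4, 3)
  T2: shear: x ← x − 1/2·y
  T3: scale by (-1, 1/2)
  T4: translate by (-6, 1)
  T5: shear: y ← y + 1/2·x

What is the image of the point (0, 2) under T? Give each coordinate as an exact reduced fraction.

T(p) = (-15/2, -1/4)

T1 translate by (4, 3): (0, 2) → (4, 5)
T2 shear: x ← x − 1/2·y: (4, 5) → (3/2, 5)
T3 scale by (-1, 1/2): (3/2, 5) → (-3/2, 5/2)
T4 translate by (-6, 1): (-3/2, 5/2) → (-15/2, 7/2)
T5 shear: y ← y + 1/2·x: (-15/2, 7/2) → (-15/2, -1/4)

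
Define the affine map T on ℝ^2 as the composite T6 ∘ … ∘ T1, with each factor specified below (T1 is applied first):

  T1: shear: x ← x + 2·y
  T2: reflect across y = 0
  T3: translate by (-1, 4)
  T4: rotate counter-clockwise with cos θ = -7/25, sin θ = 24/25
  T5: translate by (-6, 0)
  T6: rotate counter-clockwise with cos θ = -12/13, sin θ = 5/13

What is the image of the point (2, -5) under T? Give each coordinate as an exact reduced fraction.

T1 shear: x ← x + 2·y: (2, -5) → (-8, -5)
T2 reflect across y = 0: (-8, -5) → (-8, 5)
T3 translate by (-1, 4): (-8, 5) → (-9, 9)
T4 rotate counter-clockwise with cos θ = -7/25, sin θ = 24/25: (-9, 9) → (-153/25, -279/25)
T5 translate by (-6, 0): (-153/25, -279/25) → (-303/25, -279/25)
T6 rotate counter-clockwise with cos θ = -12/13, sin θ = 5/13: (-303/25, -279/25) → (387/25, 141/25)

T(p) = (387/25, 141/25)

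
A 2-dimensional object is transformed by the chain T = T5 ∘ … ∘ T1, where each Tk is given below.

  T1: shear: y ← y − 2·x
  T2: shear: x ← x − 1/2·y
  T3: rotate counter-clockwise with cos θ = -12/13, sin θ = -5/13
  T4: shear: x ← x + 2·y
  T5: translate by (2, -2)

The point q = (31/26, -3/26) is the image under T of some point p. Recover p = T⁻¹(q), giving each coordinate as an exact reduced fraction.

p = (7/4, 0)

T1 = [1 0 0; -2 1 0; 0 0 1]
T2·T1 = [2 -1/2 0; -2 1 0; 0 0 1]
T3·…·T1 = [-34/13 11/13 0; 14/13 -19/26 0; 0 0 1]
T4·…·T1 = [-6/13 -8/13 0; 14/13 -19/26 0; 0 0 1]
T5·…·T1 = [-6/13 -8/13 2; 14/13 -19/26 -2; 0 0 1]
det M = 1; M⁻¹ = [-19/26 8/13 35/13; -14/13 -6/13 16/13; 0 0 1]
M⁻¹ · (31/26, -3/26)ᵀ = (7/4, 0)ᵀ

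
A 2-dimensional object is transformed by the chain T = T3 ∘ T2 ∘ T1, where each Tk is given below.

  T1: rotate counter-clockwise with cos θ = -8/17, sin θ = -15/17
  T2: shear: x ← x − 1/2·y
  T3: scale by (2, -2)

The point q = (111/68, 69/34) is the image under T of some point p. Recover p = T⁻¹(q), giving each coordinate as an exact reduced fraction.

T1 = [-8/17 15/17 0; -15/17 -8/17 0; 0 0 1]
T2·T1 = [-1/34 19/17 0; -15/17 -8/17 0; 0 0 1]
T3·…·T1 = [-1/17 38/17 0; 30/17 16/17 0; 0 0 1]
det M = -4; M⁻¹ = [-4/17 19/34 0; 15/34 1/68 0; 0 0 1]
M⁻¹ · (111/68, 69/34)ᵀ = (3/4, 3/4)ᵀ

p = (3/4, 3/4)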